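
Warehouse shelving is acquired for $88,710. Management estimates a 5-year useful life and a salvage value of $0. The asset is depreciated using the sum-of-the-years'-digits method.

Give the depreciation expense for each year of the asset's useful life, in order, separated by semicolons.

Depreciable base = $88,710 − $0 = $88,710.
Sum of the years' digits = 5+4+3+2+1 = 15.
Year 1: $88,710 × 5/15 = $29,570. Book value $59,140.
Year 2: $88,710 × 4/15 = $23,656. Book value $35,484.
Year 3: $88,710 × 3/15 = $17,742. Book value $17,742.
Year 4: $88,710 × 2/15 = $11,828. Book value $5,914.
Year 5: $88,710 × 1/15 = $5,914. Book value $0.

$29,570; $23,656; $17,742; $11,828; $5,914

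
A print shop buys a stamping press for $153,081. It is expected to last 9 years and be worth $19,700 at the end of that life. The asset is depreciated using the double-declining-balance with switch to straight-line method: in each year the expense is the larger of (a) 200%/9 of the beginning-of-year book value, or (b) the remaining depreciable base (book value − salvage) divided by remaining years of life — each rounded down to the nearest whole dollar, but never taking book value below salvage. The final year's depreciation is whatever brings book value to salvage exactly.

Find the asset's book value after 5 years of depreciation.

Depreciable base = $153,081 − $19,700 = $133,381.
Year 1: DB = ⌊$153,081 × 200%/9⌋ = $34,018; SL = ⌊$133,381/9⌋ = $14,820 → take DB $34,018. Book value $119,063.
Year 2: DB = ⌊$119,063 × 200%/9⌋ = $26,458; SL = ⌊$99,363/8⌋ = $12,420 → take DB $26,458. Book value $92,605.
Year 3: DB = ⌊$92,605 × 200%/9⌋ = $20,578; SL = ⌊$72,905/7⌋ = $10,415 → take DB $20,578. Book value $72,027.
Year 4: DB = ⌊$72,027 × 200%/9⌋ = $16,006; SL = ⌊$52,327/6⌋ = $8,721 → take DB $16,006. Book value $56,021.
Year 5: DB = ⌊$56,021 × 200%/9⌋ = $12,449; SL = ⌊$36,321/5⌋ = $7,264 → take DB $12,449. Book value $43,572.

$43,572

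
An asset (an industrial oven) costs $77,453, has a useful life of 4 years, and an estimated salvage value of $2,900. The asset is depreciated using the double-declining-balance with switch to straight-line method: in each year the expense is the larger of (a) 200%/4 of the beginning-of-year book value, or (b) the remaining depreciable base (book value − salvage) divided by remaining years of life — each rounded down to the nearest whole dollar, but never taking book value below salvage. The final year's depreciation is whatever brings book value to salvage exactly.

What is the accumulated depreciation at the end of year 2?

Depreciable base = $77,453 − $2,900 = $74,553.
Year 1: DB = ⌊$77,453 × 200%/4⌋ = $38,726; SL = ⌊$74,553/4⌋ = $18,638 → take DB $38,726. Book value $38,727.
Year 2: DB = ⌊$38,727 × 200%/4⌋ = $19,363; SL = ⌊$35,827/3⌋ = $11,942 → take DB $19,363. Book value $19,364.
Accumulated through year 2 = $77,453 − $19,364 = $58,089.

$58,089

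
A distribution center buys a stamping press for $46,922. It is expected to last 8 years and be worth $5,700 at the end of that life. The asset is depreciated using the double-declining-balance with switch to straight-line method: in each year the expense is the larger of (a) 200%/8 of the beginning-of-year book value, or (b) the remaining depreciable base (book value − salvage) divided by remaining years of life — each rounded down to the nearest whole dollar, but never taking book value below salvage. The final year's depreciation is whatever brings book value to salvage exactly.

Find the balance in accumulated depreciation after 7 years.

$40,658

Depreciable base = $46,922 − $5,700 = $41,222.
Year 1: DB = ⌊$46,922 × 200%/8⌋ = $11,730; SL = ⌊$41,222/8⌋ = $5,152 → take DB $11,730. Book value $35,192.
Year 2: DB = ⌊$35,192 × 200%/8⌋ = $8,798; SL = ⌊$29,492/7⌋ = $4,213 → take DB $8,798. Book value $26,394.
Year 3: DB = ⌊$26,394 × 200%/8⌋ = $6,598; SL = ⌊$20,694/6⌋ = $3,449 → take DB $6,598. Book value $19,796.
Year 4: DB = ⌊$19,796 × 200%/8⌋ = $4,949; SL = ⌊$14,096/5⌋ = $2,819 → take DB $4,949. Book value $14,847.
Year 5: DB = ⌊$14,847 × 200%/8⌋ = $3,711; SL = ⌊$9,147/4⌋ = $2,286 → take DB $3,711. Book value $11,136.
Year 6: DB = ⌊$11,136 × 200%/8⌋ = $2,784; SL = ⌊$5,436/3⌋ = $1,812 → take DB $2,784. Book value $8,352.
Year 7: DB = ⌊$8,352 × 200%/8⌋ = $2,088; SL = ⌊$2,652/2⌋ = $1,326 → take DB $2,088. Book value $6,264.
Accumulated through year 7 = $46,922 − $6,264 = $40,658.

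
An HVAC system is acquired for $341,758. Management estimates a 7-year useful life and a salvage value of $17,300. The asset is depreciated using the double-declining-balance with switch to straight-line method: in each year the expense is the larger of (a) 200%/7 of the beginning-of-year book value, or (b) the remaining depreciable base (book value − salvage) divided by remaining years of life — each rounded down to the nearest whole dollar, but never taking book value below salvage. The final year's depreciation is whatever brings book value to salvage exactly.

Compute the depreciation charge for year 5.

$25,418

Depreciable base = $341,758 − $17,300 = $324,458.
Year 1: DB = ⌊$341,758 × 200%/7⌋ = $97,645; SL = ⌊$324,458/7⌋ = $46,351 → take DB $97,645. Book value $244,113.
Year 2: DB = ⌊$244,113 × 200%/7⌋ = $69,746; SL = ⌊$226,813/6⌋ = $37,802 → take DB $69,746. Book value $174,367.
Year 3: DB = ⌊$174,367 × 200%/7⌋ = $49,819; SL = ⌊$157,067/5⌋ = $31,413 → take DB $49,819. Book value $124,548.
Year 4: DB = ⌊$124,548 × 200%/7⌋ = $35,585; SL = ⌊$107,248/4⌋ = $26,812 → take DB $35,585. Book value $88,963.
Year 5: DB = ⌊$88,963 × 200%/7⌋ = $25,418; SL = ⌊$71,663/3⌋ = $23,887 → take DB $25,418. Book value $63,545.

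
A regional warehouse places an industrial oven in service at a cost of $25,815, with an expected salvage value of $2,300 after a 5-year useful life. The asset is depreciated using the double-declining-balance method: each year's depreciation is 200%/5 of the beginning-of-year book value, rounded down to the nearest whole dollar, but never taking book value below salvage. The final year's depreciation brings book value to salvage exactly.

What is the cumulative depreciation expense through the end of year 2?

$16,521

Depreciable base = $25,815 − $2,300 = $23,515.
Year 1: ⌊$25,815 × 200%/5⌋ = $10,326. Book value $15,489.
Year 2: ⌊$15,489 × 200%/5⌋ = $6,195. Book value $9,294.
Accumulated through year 2 = $25,815 − $9,294 = $16,521.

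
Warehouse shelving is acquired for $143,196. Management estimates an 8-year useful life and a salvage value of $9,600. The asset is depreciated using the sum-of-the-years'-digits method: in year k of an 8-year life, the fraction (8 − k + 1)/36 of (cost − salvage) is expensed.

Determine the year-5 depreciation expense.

Depreciable base = $143,196 − $9,600 = $133,596.
Sum of the years' digits = 8+7+6+5+4+3+2+1 = 36.
Year 1: $133,596 × 8/36 = $29,688. Book value $113,508.
Year 2: $133,596 × 7/36 = $25,977. Book value $87,531.
Year 3: $133,596 × 6/36 = $22,266. Book value $65,265.
Year 4: $133,596 × 5/36 = $18,555. Book value $46,710.
Year 5: $133,596 × 4/36 = $14,844. Book value $31,866.

$14,844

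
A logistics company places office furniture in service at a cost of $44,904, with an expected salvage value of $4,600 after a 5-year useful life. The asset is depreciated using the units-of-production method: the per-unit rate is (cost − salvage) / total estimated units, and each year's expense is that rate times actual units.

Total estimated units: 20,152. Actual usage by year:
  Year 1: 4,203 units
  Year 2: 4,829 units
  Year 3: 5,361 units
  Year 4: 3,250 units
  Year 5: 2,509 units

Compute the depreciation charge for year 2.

$9,658

Depreciable base = $44,904 − $4,600 = $40,304.
Rate = $40,304 / 20,152 units = $2 per unit.
Year 1: 4,203 × $2 = $8,406. Book value $36,498.
Year 2: 4,829 × $2 = $9,658. Book value $26,840.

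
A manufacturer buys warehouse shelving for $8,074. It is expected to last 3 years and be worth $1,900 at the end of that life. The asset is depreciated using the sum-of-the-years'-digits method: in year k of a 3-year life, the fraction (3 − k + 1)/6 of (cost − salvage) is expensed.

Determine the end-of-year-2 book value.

Depreciable base = $8,074 − $1,900 = $6,174.
Sum of the years' digits = 3+2+1 = 6.
Year 1: $6,174 × 3/6 = $3,087. Book value $4,987.
Year 2: $6,174 × 2/6 = $2,058. Book value $2,929.

$2,929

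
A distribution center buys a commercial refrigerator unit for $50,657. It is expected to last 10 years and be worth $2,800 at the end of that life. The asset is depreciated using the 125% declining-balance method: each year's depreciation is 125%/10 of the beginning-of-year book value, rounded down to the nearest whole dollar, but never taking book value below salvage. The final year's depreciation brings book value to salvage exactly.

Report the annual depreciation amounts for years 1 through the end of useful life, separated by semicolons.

Depreciable base = $50,657 − $2,800 = $47,857.
Year 1: ⌊$50,657 × 125%/10⌋ = $6,332. Book value $44,325.
Year 2: ⌊$44,325 × 125%/10⌋ = $5,540. Book value $38,785.
Year 3: ⌊$38,785 × 125%/10⌋ = $4,848. Book value $33,937.
Year 4: ⌊$33,937 × 125%/10⌋ = $4,242. Book value $29,695.
Year 5: ⌊$29,695 × 125%/10⌋ = $3,711. Book value $25,984.
Year 6: ⌊$25,984 × 125%/10⌋ = $3,248. Book value $22,736.
Year 7: ⌊$22,736 × 125%/10⌋ = $2,842. Book value $19,894.
Year 8: ⌊$19,894 × 125%/10⌋ = $2,486. Book value $17,408.
Year 9: ⌊$17,408 × 125%/10⌋ = $2,176. Book value $15,232.
Year 10 (final): $15,232 − $2,800 = $12,432. Book value $2,800.

$6,332; $5,540; $4,848; $4,242; $3,711; $3,248; $2,842; $2,486; $2,176; $12,432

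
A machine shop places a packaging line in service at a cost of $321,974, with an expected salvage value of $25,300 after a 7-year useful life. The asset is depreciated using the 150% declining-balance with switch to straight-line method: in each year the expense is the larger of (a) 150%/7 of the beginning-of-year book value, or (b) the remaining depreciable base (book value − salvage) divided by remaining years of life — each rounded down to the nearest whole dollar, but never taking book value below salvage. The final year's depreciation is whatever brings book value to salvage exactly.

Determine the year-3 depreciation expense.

Depreciable base = $321,974 − $25,300 = $296,674.
Year 1: DB = ⌊$321,974 × 150%/7⌋ = $68,994; SL = ⌊$296,674/7⌋ = $42,382 → take DB $68,994. Book value $252,980.
Year 2: DB = ⌊$252,980 × 150%/7⌋ = $54,210; SL = ⌊$227,680/6⌋ = $37,946 → take DB $54,210. Book value $198,770.
Year 3: DB = ⌊$198,770 × 150%/7⌋ = $42,593; SL = ⌊$173,470/5⌋ = $34,694 → take DB $42,593. Book value $156,177.

$42,593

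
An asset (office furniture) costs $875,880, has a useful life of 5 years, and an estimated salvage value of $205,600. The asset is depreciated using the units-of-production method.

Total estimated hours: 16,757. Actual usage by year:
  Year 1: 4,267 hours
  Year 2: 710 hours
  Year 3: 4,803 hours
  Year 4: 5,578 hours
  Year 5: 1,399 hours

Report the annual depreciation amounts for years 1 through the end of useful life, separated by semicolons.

$170,680; $28,400; $192,120; $223,120; $55,960

Depreciable base = $875,880 − $205,600 = $670,280.
Rate = $670,280 / 16,757 hours = $40 per hour.
Year 1: 4,267 × $40 = $170,680. Book value $705,200.
Year 2: 710 × $40 = $28,400. Book value $676,800.
Year 3: 4,803 × $40 = $192,120. Book value $484,680.
Year 4: 5,578 × $40 = $223,120. Book value $261,560.
Year 5: 1,399 × $40 = $55,960. Book value $205,600.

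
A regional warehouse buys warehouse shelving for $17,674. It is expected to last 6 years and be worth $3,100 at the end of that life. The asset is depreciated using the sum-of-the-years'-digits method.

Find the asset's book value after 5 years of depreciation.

Depreciable base = $17,674 − $3,100 = $14,574.
Sum of the years' digits = 6+5+4+3+2+1 = 21.
Year 1: $14,574 × 6/21 = $4,164. Book value $13,510.
Year 2: $14,574 × 5/21 = $3,470. Book value $10,040.
Year 3: $14,574 × 4/21 = $2,776. Book value $7,264.
Year 4: $14,574 × 3/21 = $2,082. Book value $5,182.
Year 5: $14,574 × 2/21 = $1,388. Book value $3,794.

$3,794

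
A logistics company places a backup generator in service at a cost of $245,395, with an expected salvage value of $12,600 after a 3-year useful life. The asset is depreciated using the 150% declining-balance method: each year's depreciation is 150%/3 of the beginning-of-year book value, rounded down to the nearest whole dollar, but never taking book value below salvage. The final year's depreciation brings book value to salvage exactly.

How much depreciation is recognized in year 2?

$61,349

Depreciable base = $245,395 − $12,600 = $232,795.
Year 1: ⌊$245,395 × 150%/3⌋ = $122,697. Book value $122,698.
Year 2: ⌊$122,698 × 150%/3⌋ = $61,349. Book value $61,349.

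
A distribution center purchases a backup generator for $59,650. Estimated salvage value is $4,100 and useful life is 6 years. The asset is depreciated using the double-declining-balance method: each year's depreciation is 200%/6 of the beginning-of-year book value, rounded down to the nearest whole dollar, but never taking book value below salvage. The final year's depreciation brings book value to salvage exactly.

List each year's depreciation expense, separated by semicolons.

Depreciable base = $59,650 − $4,100 = $55,550.
Year 1: ⌊$59,650 × 200%/6⌋ = $19,883. Book value $39,767.
Year 2: ⌊$39,767 × 200%/6⌋ = $13,255. Book value $26,512.
Year 3: ⌊$26,512 × 200%/6⌋ = $8,837. Book value $17,675.
Year 4: ⌊$17,675 × 200%/6⌋ = $5,891. Book value $11,784.
Year 5: ⌊$11,784 × 200%/6⌋ = $3,928. Book value $7,856.
Year 6 (final): $7,856 − $4,100 = $3,756. Book value $4,100.

$19,883; $13,255; $8,837; $5,891; $3,928; $3,756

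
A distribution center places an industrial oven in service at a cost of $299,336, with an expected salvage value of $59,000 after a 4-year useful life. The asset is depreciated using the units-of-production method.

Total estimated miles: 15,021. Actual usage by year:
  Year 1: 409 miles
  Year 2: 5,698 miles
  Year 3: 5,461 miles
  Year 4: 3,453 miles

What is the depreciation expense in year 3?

$87,376

Depreciable base = $299,336 − $59,000 = $240,336.
Rate = $240,336 / 15,021 miles = $16 per mile.
Year 1: 409 × $16 = $6,544. Book value $292,792.
Year 2: 5,698 × $16 = $91,168. Book value $201,624.
Year 3: 5,461 × $16 = $87,376. Book value $114,248.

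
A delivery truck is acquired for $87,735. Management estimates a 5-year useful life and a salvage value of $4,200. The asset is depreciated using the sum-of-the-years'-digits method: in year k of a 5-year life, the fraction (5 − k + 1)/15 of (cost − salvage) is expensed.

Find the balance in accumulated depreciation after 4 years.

$77,966

Depreciable base = $87,735 − $4,200 = $83,535.
Sum of the years' digits = 5+4+3+2+1 = 15.
Year 1: $83,535 × 5/15 = $27,845. Book value $59,890.
Year 2: $83,535 × 4/15 = $22,276. Book value $37,614.
Year 3: $83,535 × 3/15 = $16,707. Book value $20,907.
Year 4: $83,535 × 2/15 = $11,138. Book value $9,769.
Accumulated through year 4 = $87,735 − $9,769 = $77,966.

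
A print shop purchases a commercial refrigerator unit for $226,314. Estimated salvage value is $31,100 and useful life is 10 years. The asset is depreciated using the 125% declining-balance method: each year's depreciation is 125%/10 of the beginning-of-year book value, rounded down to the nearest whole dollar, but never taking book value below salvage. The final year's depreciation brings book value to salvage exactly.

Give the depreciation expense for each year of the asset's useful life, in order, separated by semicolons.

Depreciable base = $226,314 − $31,100 = $195,214.
Year 1: ⌊$226,314 × 125%/10⌋ = $28,289. Book value $198,025.
Year 2: ⌊$198,025 × 125%/10⌋ = $24,753. Book value $173,272.
Year 3: ⌊$173,272 × 125%/10⌋ = $21,659. Book value $151,613.
Year 4: ⌊$151,613 × 125%/10⌋ = $18,951. Book value $132,662.
Year 5: ⌊$132,662 × 125%/10⌋ = $16,582. Book value $116,080.
Year 6: ⌊$116,080 × 125%/10⌋ = $14,510. Book value $101,570.
Year 7: ⌊$101,570 × 125%/10⌋ = $12,696. Book value $88,874.
Year 8: ⌊$88,874 × 125%/10⌋ = $11,109. Book value $77,765.
Year 9: ⌊$77,765 × 125%/10⌋ = $9,720. Book value $68,045.
Year 10 (final): $68,045 − $31,100 = $36,945. Book value $31,100.

$28,289; $24,753; $21,659; $18,951; $16,582; $14,510; $12,696; $11,109; $9,720; $36,945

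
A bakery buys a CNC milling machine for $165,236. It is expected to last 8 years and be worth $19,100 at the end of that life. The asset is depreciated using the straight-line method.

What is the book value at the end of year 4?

Depreciable base = $165,236 − $19,100 = $146,136.
Annual expense = $146,136 / 8 = $18,267.
End of year 1: book value $146,969.
End of year 2: book value $128,702.
End of year 3: book value $110,435.
End of year 4: book value $92,168.

$92,168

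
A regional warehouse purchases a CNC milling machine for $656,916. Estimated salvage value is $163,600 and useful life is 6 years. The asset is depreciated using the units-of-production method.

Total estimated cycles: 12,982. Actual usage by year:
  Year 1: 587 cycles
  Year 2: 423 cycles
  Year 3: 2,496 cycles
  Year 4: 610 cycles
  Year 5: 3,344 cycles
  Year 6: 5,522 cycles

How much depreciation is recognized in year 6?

Depreciable base = $656,916 − $163,600 = $493,316.
Rate = $493,316 / 12,982 cycles = $38 per cycle.
Year 1: 587 × $38 = $22,306. Book value $634,610.
Year 2: 423 × $38 = $16,074. Book value $618,536.
Year 3: 2,496 × $38 = $94,848. Book value $523,688.
Year 4: 610 × $38 = $23,180. Book value $500,508.
Year 5: 3,344 × $38 = $127,072. Book value $373,436.
Year 6: 5,522 × $38 = $209,836. Book value $163,600.

$209,836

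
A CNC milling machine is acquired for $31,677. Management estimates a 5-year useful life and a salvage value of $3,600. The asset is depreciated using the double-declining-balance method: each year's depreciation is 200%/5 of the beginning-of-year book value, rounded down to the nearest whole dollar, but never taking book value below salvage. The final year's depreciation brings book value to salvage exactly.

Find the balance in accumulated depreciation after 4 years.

Depreciable base = $31,677 − $3,600 = $28,077.
Year 1: ⌊$31,677 × 200%/5⌋ = $12,670. Book value $19,007.
Year 2: ⌊$19,007 × 200%/5⌋ = $7,602. Book value $11,405.
Year 3: ⌊$11,405 × 200%/5⌋ = $4,562. Book value $6,843.
Year 4: ⌊$6,843 × 200%/5⌋ = $2,737. Book value $4,106.
Accumulated through year 4 = $31,677 − $4,106 = $27,571.

$27,571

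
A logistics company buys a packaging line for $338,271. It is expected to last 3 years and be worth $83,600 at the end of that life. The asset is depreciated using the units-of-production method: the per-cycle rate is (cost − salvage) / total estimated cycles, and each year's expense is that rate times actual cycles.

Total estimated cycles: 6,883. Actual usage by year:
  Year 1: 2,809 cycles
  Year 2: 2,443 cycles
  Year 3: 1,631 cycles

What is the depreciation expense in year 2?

$90,391

Depreciable base = $338,271 − $83,600 = $254,671.
Rate = $254,671 / 6,883 cycles = $37 per cycle.
Year 1: 2,809 × $37 = $103,933. Book value $234,338.
Year 2: 2,443 × $37 = $90,391. Book value $143,947.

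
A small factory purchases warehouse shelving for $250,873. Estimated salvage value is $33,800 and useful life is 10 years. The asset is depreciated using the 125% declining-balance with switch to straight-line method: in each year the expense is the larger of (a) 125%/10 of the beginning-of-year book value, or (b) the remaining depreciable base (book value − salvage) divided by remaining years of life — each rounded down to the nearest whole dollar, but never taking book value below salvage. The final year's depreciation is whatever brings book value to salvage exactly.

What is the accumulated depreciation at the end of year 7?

Depreciable base = $250,873 − $33,800 = $217,073.
Year 1: DB = ⌊$250,873 × 125%/10⌋ = $31,359; SL = ⌊$217,073/10⌋ = $21,707 → take DB $31,359. Book value $219,514.
Year 2: DB = ⌊$219,514 × 125%/10⌋ = $27,439; SL = ⌊$185,714/9⌋ = $20,634 → take DB $27,439. Book value $192,075.
Year 3: DB = ⌊$192,075 × 125%/10⌋ = $24,009; SL = ⌊$158,275/8⌋ = $19,784 → take DB $24,009. Book value $168,066.
Year 4: DB = ⌊$168,066 × 125%/10⌋ = $21,008; SL = ⌊$134,266/7⌋ = $19,180 → take DB $21,008. Book value $147,058.
Year 5: DB = ⌊$147,058 × 125%/10⌋ = $18,382; SL = ⌊$113,258/6⌋ = $18,876 → take SL $18,876. Book value $128,182.
Year 6: DB = ⌊$128,182 × 125%/10⌋ = $16,022; SL = ⌊$94,382/5⌋ = $18,876 → take SL $18,876. Book value $109,306.
Year 7: DB = ⌊$109,306 × 125%/10⌋ = $13,663; SL = ⌊$75,506/4⌋ = $18,876 → take SL $18,876. Book value $90,430.
Accumulated through year 7 = $250,873 − $90,430 = $160,443.

$160,443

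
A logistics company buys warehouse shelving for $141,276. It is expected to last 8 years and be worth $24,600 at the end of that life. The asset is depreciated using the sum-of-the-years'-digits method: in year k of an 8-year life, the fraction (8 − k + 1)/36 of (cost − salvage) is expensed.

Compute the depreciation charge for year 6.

$9,723

Depreciable base = $141,276 − $24,600 = $116,676.
Sum of the years' digits = 8+7+6+5+4+3+2+1 = 36.
Year 1: $116,676 × 8/36 = $25,928. Book value $115,348.
Year 2: $116,676 × 7/36 = $22,687. Book value $92,661.
Year 3: $116,676 × 6/36 = $19,446. Book value $73,215.
Year 4: $116,676 × 5/36 = $16,205. Book value $57,010.
Year 5: $116,676 × 4/36 = $12,964. Book value $44,046.
Year 6: $116,676 × 3/36 = $9,723. Book value $34,323.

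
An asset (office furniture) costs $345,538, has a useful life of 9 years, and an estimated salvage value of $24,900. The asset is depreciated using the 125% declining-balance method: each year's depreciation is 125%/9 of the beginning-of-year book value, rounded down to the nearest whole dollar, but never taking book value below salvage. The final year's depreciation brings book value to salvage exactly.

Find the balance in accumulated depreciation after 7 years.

$224,222

Depreciable base = $345,538 − $24,900 = $320,638.
Year 1: ⌊$345,538 × 125%/9⌋ = $47,991. Book value $297,547.
Year 2: ⌊$297,547 × 125%/9⌋ = $41,325. Book value $256,222.
Year 3: ⌊$256,222 × 125%/9⌋ = $35,586. Book value $220,636.
Year 4: ⌊$220,636 × 125%/9⌋ = $30,643. Book value $189,993.
Year 5: ⌊$189,993 × 125%/9⌋ = $26,387. Book value $163,606.
Year 6: ⌊$163,606 × 125%/9⌋ = $22,723. Book value $140,883.
Year 7: ⌊$140,883 × 125%/9⌋ = $19,567. Book value $121,316.
Accumulated through year 7 = $345,538 − $121,316 = $224,222.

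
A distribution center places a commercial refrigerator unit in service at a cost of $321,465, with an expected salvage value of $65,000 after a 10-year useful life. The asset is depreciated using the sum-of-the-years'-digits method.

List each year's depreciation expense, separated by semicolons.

$46,630; $41,967; $37,304; $32,641; $27,978; $23,315; $18,652; $13,989; $9,326; $4,663

Depreciable base = $321,465 − $65,000 = $256,465.
Sum of the years' digits = 10+9+8+7+6+5+4+3+2+1 = 55.
Year 1: $256,465 × 10/55 = $46,630. Book value $274,835.
Year 2: $256,465 × 9/55 = $41,967. Book value $232,868.
Year 3: $256,465 × 8/55 = $37,304. Book value $195,564.
Year 4: $256,465 × 7/55 = $32,641. Book value $162,923.
Year 5: $256,465 × 6/55 = $27,978. Book value $134,945.
Year 6: $256,465 × 5/55 = $23,315. Book value $111,630.
Year 7: $256,465 × 4/55 = $18,652. Book value $92,978.
Year 8: $256,465 × 3/55 = $13,989. Book value $78,989.
Year 9: $256,465 × 2/55 = $9,326. Book value $69,663.
Year 10: $256,465 × 1/55 = $4,663. Book value $65,000.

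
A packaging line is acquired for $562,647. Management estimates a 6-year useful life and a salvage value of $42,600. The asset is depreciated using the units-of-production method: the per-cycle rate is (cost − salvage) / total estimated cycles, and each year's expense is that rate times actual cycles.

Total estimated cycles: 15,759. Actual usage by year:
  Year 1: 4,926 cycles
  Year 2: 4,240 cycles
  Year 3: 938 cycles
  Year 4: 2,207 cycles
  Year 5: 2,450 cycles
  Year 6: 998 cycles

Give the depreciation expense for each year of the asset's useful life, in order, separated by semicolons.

$162,558; $139,920; $30,954; $72,831; $80,850; $32,934

Depreciable base = $562,647 − $42,600 = $520,047.
Rate = $520,047 / 15,759 cycles = $33 per cycle.
Year 1: 4,926 × $33 = $162,558. Book value $400,089.
Year 2: 4,240 × $33 = $139,920. Book value $260,169.
Year 3: 938 × $33 = $30,954. Book value $229,215.
Year 4: 2,207 × $33 = $72,831. Book value $156,384.
Year 5: 2,450 × $33 = $80,850. Book value $75,534.
Year 6: 998 × $33 = $32,934. Book value $42,600.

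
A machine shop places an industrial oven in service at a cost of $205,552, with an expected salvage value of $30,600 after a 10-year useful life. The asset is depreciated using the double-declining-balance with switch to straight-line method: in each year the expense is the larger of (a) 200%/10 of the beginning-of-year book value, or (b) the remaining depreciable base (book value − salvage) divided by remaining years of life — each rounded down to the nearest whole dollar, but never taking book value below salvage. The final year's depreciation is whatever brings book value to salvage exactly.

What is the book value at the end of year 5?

$67,357

Depreciable base = $205,552 − $30,600 = $174,952.
Year 1: DB = ⌊$205,552 × 200%/10⌋ = $41,110; SL = ⌊$174,952/10⌋ = $17,495 → take DB $41,110. Book value $164,442.
Year 2: DB = ⌊$164,442 × 200%/10⌋ = $32,888; SL = ⌊$133,842/9⌋ = $14,871 → take DB $32,888. Book value $131,554.
Year 3: DB = ⌊$131,554 × 200%/10⌋ = $26,310; SL = ⌊$100,954/8⌋ = $12,619 → take DB $26,310. Book value $105,244.
Year 4: DB = ⌊$105,244 × 200%/10⌋ = $21,048; SL = ⌊$74,644/7⌋ = $10,663 → take DB $21,048. Book value $84,196.
Year 5: DB = ⌊$84,196 × 200%/10⌋ = $16,839; SL = ⌊$53,596/6⌋ = $8,932 → take DB $16,839. Book value $67,357.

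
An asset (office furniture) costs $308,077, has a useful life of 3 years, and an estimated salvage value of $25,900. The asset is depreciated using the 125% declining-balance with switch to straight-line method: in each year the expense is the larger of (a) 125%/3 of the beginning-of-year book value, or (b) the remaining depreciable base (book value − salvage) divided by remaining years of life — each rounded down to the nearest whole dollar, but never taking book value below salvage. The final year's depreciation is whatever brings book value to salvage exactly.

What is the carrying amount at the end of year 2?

Depreciable base = $308,077 − $25,900 = $282,177.
Year 1: DB = ⌊$308,077 × 125%/3⌋ = $128,365; SL = ⌊$282,177/3⌋ = $94,059 → take DB $128,365. Book value $179,712.
Year 2: DB = ⌊$179,712 × 125%/3⌋ = $74,880; SL = ⌊$153,812/2⌋ = $76,906 → take SL $76,906. Book value $102,806.

$102,806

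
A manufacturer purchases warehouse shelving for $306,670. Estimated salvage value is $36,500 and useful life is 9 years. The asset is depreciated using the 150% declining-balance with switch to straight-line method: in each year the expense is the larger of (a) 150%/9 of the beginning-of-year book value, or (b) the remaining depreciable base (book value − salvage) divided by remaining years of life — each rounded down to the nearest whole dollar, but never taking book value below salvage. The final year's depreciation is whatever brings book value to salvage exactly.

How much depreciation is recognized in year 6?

$21,686

Depreciable base = $306,670 − $36,500 = $270,170.
Year 1: DB = ⌊$306,670 × 150%/9⌋ = $51,111; SL = ⌊$270,170/9⌋ = $30,018 → take DB $51,111. Book value $255,559.
Year 2: DB = ⌊$255,559 × 150%/9⌋ = $42,593; SL = ⌊$219,059/8⌋ = $27,382 → take DB $42,593. Book value $212,966.
Year 3: DB = ⌊$212,966 × 150%/9⌋ = $35,494; SL = ⌊$176,466/7⌋ = $25,209 → take DB $35,494. Book value $177,472.
Year 4: DB = ⌊$177,472 × 150%/9⌋ = $29,578; SL = ⌊$140,972/6⌋ = $23,495 → take DB $29,578. Book value $147,894.
Year 5: DB = ⌊$147,894 × 150%/9⌋ = $24,649; SL = ⌊$111,394/5⌋ = $22,278 → take DB $24,649. Book value $123,245.
Year 6: DB = ⌊$123,245 × 150%/9⌋ = $20,540; SL = ⌊$86,745/4⌋ = $21,686 → take SL $21,686. Book value $101,559.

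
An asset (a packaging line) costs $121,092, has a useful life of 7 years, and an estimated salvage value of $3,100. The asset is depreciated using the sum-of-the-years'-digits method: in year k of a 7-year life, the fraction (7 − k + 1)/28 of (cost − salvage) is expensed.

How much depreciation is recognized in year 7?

$4,214

Depreciable base = $121,092 − $3,100 = $117,992.
Sum of the years' digits = 7+6+5+4+3+2+1 = 28.
Year 1: $117,992 × 7/28 = $29,498. Book value $91,594.
Year 2: $117,992 × 6/28 = $25,284. Book value $66,310.
Year 3: $117,992 × 5/28 = $21,070. Book value $45,240.
Year 4: $117,992 × 4/28 = $16,856. Book value $28,384.
Year 5: $117,992 × 3/28 = $12,642. Book value $15,742.
Year 6: $117,992 × 2/28 = $8,428. Book value $7,314.
Year 7: $117,992 × 1/28 = $4,214. Book value $3,100.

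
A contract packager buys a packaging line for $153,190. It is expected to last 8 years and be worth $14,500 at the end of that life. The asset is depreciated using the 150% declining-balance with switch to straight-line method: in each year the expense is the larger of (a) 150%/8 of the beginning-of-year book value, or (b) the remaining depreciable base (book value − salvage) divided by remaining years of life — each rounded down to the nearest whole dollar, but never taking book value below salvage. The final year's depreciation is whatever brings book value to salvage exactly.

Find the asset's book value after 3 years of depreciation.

Depreciable base = $153,190 − $14,500 = $138,690.
Year 1: DB = ⌊$153,190 × 150%/8⌋ = $28,723; SL = ⌊$138,690/8⌋ = $17,336 → take DB $28,723. Book value $124,467.
Year 2: DB = ⌊$124,467 × 150%/8⌋ = $23,337; SL = ⌊$109,967/7⌋ = $15,709 → take DB $23,337. Book value $101,130.
Year 3: DB = ⌊$101,130 × 150%/8⌋ = $18,961; SL = ⌊$86,630/6⌋ = $14,438 → take DB $18,961. Book value $82,169.

$82,169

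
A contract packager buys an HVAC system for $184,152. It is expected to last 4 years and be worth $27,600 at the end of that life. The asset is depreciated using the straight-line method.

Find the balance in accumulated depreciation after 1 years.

$39,138

Depreciable base = $184,152 − $27,600 = $156,552.
Annual expense = $156,552 / 4 = $39,138.
End of year 1: book value $145,014.
Accumulated through year 1 = $184,152 − $145,014 = $39,138.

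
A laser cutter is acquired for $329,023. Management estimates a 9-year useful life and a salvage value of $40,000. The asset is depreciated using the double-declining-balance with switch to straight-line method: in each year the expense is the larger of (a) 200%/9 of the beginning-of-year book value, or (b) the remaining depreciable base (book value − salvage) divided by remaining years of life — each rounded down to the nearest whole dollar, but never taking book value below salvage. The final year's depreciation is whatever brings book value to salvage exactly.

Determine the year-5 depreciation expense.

$26,757

Depreciable base = $329,023 − $40,000 = $289,023.
Year 1: DB = ⌊$329,023 × 200%/9⌋ = $73,116; SL = ⌊$289,023/9⌋ = $32,113 → take DB $73,116. Book value $255,907.
Year 2: DB = ⌊$255,907 × 200%/9⌋ = $56,868; SL = ⌊$215,907/8⌋ = $26,988 → take DB $56,868. Book value $199,039.
Year 3: DB = ⌊$199,039 × 200%/9⌋ = $44,230; SL = ⌊$159,039/7⌋ = $22,719 → take DB $44,230. Book value $154,809.
Year 4: DB = ⌊$154,809 × 200%/9⌋ = $34,402; SL = ⌊$114,809/6⌋ = $19,134 → take DB $34,402. Book value $120,407.
Year 5: DB = ⌊$120,407 × 200%/9⌋ = $26,757; SL = ⌊$80,407/5⌋ = $16,081 → take DB $26,757. Book value $93,650.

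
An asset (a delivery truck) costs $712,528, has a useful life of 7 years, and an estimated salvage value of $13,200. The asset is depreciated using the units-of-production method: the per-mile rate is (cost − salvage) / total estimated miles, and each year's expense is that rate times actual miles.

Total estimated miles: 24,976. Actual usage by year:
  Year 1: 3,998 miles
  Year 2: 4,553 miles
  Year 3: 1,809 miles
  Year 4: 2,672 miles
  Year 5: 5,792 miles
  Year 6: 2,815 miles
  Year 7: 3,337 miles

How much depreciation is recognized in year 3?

Depreciable base = $712,528 − $13,200 = $699,328.
Rate = $699,328 / 24,976 miles = $28 per mile.
Year 1: 3,998 × $28 = $111,944. Book value $600,584.
Year 2: 4,553 × $28 = $127,484. Book value $473,100.
Year 3: 1,809 × $28 = $50,652. Book value $422,448.

$50,652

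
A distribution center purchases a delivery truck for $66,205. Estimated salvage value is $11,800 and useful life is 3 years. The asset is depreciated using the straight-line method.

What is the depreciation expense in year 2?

$18,135

Depreciable base = $66,205 − $11,800 = $54,405.
Annual expense = $54,405 / 3 = $18,135.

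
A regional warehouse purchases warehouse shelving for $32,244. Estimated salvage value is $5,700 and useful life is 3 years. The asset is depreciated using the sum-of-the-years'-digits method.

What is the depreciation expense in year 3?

Depreciable base = $32,244 − $5,700 = $26,544.
Sum of the years' digits = 3+2+1 = 6.
Year 1: $26,544 × 3/6 = $13,272. Book value $18,972.
Year 2: $26,544 × 2/6 = $8,848. Book value $10,124.
Year 3: $26,544 × 1/6 = $4,424. Book value $5,700.

$4,424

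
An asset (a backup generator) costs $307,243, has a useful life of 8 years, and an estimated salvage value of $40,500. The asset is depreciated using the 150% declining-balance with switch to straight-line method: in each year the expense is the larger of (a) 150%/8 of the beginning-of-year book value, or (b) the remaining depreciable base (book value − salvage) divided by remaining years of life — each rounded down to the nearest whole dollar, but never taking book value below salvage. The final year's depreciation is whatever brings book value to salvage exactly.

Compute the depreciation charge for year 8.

$22,765

Depreciable base = $307,243 − $40,500 = $266,743.
Year 1: DB = ⌊$307,243 × 150%/8⌋ = $57,608; SL = ⌊$266,743/8⌋ = $33,342 → take DB $57,608. Book value $249,635.
Year 2: DB = ⌊$249,635 × 150%/8⌋ = $46,806; SL = ⌊$209,135/7⌋ = $29,876 → take DB $46,806. Book value $202,829.
Year 3: DB = ⌊$202,829 × 150%/8⌋ = $38,030; SL = ⌊$162,329/6⌋ = $27,054 → take DB $38,030. Book value $164,799.
Year 4: DB = ⌊$164,799 × 150%/8⌋ = $30,899; SL = ⌊$124,299/5⌋ = $24,859 → take DB $30,899. Book value $133,900.
Year 5: DB = ⌊$133,900 × 150%/8⌋ = $25,106; SL = ⌊$93,400/4⌋ = $23,350 → take DB $25,106. Book value $108,794.
Year 6: DB = ⌊$108,794 × 150%/8⌋ = $20,398; SL = ⌊$68,294/3⌋ = $22,764 → take SL $22,764. Book value $86,030.
Year 7: DB = ⌊$86,030 × 150%/8⌋ = $16,130; SL = ⌊$45,530/2⌋ = $22,765 → take SL $22,765. Book value $63,265.
Year 8 (final): $63,265 − $40,500 = $22,765. Book value $40,500.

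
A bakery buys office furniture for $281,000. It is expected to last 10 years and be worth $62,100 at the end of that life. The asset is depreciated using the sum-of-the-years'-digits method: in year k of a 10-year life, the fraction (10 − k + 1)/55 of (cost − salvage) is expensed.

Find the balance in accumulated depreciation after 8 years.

$206,960

Depreciable base = $281,000 − $62,100 = $218,900.
Sum of the years' digits = 10+9+8+7+6+5+4+3+2+1 = 55.
Year 1: $218,900 × 10/55 = $39,800. Book value $241,200.
Year 2: $218,900 × 9/55 = $35,820. Book value $205,380.
Year 3: $218,900 × 8/55 = $31,840. Book value $173,540.
Year 4: $218,900 × 7/55 = $27,860. Book value $145,680.
Year 5: $218,900 × 6/55 = $23,880. Book value $121,800.
Year 6: $218,900 × 5/55 = $19,900. Book value $101,900.
Year 7: $218,900 × 4/55 = $15,920. Book value $85,980.
Year 8: $218,900 × 3/55 = $11,940. Book value $74,040.
Accumulated through year 8 = $281,000 − $74,040 = $206,960.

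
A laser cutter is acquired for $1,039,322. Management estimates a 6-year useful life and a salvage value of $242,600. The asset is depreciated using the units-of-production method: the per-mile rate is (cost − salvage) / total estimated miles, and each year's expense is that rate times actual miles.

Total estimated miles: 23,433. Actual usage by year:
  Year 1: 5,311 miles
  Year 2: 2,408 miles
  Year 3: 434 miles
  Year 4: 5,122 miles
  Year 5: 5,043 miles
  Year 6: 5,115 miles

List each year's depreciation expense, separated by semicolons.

$180,574; $81,872; $14,756; $174,148; $171,462; $173,910

Depreciable base = $1,039,322 − $242,600 = $796,722.
Rate = $796,722 / 23,433 miles = $34 per mile.
Year 1: 5,311 × $34 = $180,574. Book value $858,748.
Year 2: 2,408 × $34 = $81,872. Book value $776,876.
Year 3: 434 × $34 = $14,756. Book value $762,120.
Year 4: 5,122 × $34 = $174,148. Book value $587,972.
Year 5: 5,043 × $34 = $171,462. Book value $416,510.
Year 6: 5,115 × $34 = $173,910. Book value $242,600.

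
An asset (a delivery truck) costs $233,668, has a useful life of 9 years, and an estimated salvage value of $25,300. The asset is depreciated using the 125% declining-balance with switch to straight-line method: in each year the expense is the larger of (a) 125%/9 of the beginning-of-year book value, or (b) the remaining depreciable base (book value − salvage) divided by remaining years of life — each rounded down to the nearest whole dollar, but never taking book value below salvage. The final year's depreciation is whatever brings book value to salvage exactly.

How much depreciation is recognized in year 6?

Depreciable base = $233,668 − $25,300 = $208,368.
Year 1: DB = ⌊$233,668 × 125%/9⌋ = $32,453; SL = ⌊$208,368/9⌋ = $23,152 → take DB $32,453. Book value $201,215.
Year 2: DB = ⌊$201,215 × 125%/9⌋ = $27,946; SL = ⌊$175,915/8⌋ = $21,989 → take DB $27,946. Book value $173,269.
Year 3: DB = ⌊$173,269 × 125%/9⌋ = $24,065; SL = ⌊$147,969/7⌋ = $21,138 → take DB $24,065. Book value $149,204.
Year 4: DB = ⌊$149,204 × 125%/9⌋ = $20,722; SL = ⌊$123,904/6⌋ = $20,650 → take DB $20,722. Book value $128,482.
Year 5: DB = ⌊$128,482 × 125%/9⌋ = $17,844; SL = ⌊$103,182/5⌋ = $20,636 → take SL $20,636. Book value $107,846.
Year 6: DB = ⌊$107,846 × 125%/9⌋ = $14,978; SL = ⌊$82,546/4⌋ = $20,636 → take SL $20,636. Book value $87,210.

$20,636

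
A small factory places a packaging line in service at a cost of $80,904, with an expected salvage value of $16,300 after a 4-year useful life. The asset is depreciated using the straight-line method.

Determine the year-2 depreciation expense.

Depreciable base = $80,904 − $16,300 = $64,604.
Annual expense = $64,604 / 4 = $16,151.

$16,151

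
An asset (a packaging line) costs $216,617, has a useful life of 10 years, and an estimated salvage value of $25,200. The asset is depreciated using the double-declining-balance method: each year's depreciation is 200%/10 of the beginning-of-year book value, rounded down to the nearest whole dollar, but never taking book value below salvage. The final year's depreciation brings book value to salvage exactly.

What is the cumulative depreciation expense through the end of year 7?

$171,187

Depreciable base = $216,617 − $25,200 = $191,417.
Year 1: ⌊$216,617 × 200%/10⌋ = $43,323. Book value $173,294.
Year 2: ⌊$173,294 × 200%/10⌋ = $34,658. Book value $138,636.
Year 3: ⌊$138,636 × 200%/10⌋ = $27,727. Book value $110,909.
Year 4: ⌊$110,909 × 200%/10⌋ = $22,181. Book value $88,728.
Year 5: ⌊$88,728 × 200%/10⌋ = $17,745. Book value $70,983.
Year 6: ⌊$70,983 × 200%/10⌋ = $14,196. Book value $56,787.
Year 7: ⌊$56,787 × 200%/10⌋ = $11,357. Book value $45,430.
Accumulated through year 7 = $216,617 − $45,430 = $171,187.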